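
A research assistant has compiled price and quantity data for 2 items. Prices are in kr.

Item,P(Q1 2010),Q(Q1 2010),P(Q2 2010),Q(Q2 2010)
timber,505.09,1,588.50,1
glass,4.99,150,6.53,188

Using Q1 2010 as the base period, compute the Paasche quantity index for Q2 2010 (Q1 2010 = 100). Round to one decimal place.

Paasche quantity index uses current-period prices as weights.
ΣP(Q2 2010)·Q(Q2 2010) = 588.50×1 + 6.53×188 = 588.5 + 1227.64 = 1816.14
ΣP(Q2 2010)·Q(Q1 2010) = 588.50×1 + 6.53×150 = 588.5 + 979.5 = 1568
Index = 1816.14 / 1568 × 100 = 115.8253

115.8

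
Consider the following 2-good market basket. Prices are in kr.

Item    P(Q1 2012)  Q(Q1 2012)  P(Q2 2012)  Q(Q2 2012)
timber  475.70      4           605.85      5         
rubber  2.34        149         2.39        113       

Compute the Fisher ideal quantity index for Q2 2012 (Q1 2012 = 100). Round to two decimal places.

118.04

Laspeyres component (base-period weights):
ΣP(Q1 2012)Q(Q2 2012) = 475.70×5 + 2.34×113 = 2378.5 + 264.42 = 2642.92
ΣP(Q1 2012)Q(Q1 2012) = 475.70×4 + 2.34×149 = 1902.8 + 348.66 = 2251.46
L = 2642.92 / 2251.46 × 100 = 117.3869
Paasche component (current-period weights):
ΣP(Q2 2012)Q(Q2 2012) = 605.85×5 + 2.39×113 = 3029.25 + 270.07 = 3299.32
ΣP(Q2 2012)Q(Q1 2012) = 605.85×4 + 2.39×149 = 2423.4 + 356.11 = 2779.51
P = 3299.32 / 2779.51 × 100 = 118.7015
Fisher = √(L × P) = √(117.3869 × 118.7015) = 118.0424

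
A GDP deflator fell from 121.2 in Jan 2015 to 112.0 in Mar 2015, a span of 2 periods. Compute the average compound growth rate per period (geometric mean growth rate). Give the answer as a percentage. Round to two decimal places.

-3.87%

Growth factor = (112.0/121.2)^(1/2) = (0.924092)^(1/2) = 0.961297
Growth rate = 0.961297 − 1 = -0.038703 = -3.8703%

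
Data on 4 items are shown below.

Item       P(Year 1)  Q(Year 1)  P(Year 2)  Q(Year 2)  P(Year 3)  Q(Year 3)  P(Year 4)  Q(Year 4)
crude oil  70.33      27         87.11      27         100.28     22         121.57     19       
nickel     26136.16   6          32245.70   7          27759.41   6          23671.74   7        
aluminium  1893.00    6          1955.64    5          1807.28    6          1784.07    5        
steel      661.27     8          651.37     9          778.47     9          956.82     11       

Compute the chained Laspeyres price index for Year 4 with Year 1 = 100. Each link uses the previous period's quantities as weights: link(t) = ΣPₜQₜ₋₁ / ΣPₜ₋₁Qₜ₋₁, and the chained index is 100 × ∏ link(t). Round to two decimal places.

Link Year 1→Year 2:
ΣP(Year 2)Q(Year 1) = 87.11×27 + 32245.70×6 + 1955.64×6 + 651.37×8 = 2351.97 + 193474.2 + 11733.84 + 5210.96 = 212770.97
ΣP(Year 1)Q(Year 1) = 70.33×27 + 26136.16×6 + 1893.00×6 + 661.27×8 = 1898.91 + 156816.96 + 11358 + 5290.16 = 175364.03
link = 212770.97/175364.03 = 1.213310
Link Year 2→Year 3:
ΣP(Year 3)Q(Year 2) = 100.28×27 + 27759.41×7 + 1807.28×5 + 778.47×9 = 2707.56 + 194315.87 + 9036.4 + 7006.23 = 213066.06
ΣP(Year 2)Q(Year 2) = 87.11×27 + 32245.70×7 + 1955.64×5 + 651.37×9 = 2351.97 + 225719.9 + 9778.2 + 5862.33 = 243712.4
link = 213066.06/243712.4 = 0.874252
Link Year 3→Year 4:
ΣP(Year 4)Q(Year 3) = 121.57×22 + 23671.74×6 + 1784.07×6 + 956.82×9 = 2674.54 + 142030.44 + 10704.42 + 8611.38 = 164020.78
ΣP(Year 3)Q(Year 3) = 100.28×22 + 27759.41×6 + 1807.28×6 + 778.47×9 = 2206.16 + 166556.46 + 10843.68 + 7006.23 = 186612.53
link = 164020.78/186612.53 = 0.878938
Chained index = 100 × 1.213310 × 0.874252 × 0.878938 = 93.2323

93.23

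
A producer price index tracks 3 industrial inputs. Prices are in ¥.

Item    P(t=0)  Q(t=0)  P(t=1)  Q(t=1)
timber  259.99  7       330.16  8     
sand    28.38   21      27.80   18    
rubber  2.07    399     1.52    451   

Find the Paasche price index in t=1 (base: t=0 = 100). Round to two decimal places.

Paasche price index uses current-period quantities as weights.
ΣP(t=1)·Q(t=1) = 330.16×8 + 27.80×18 + 1.52×451 = 2641.28 + 500.4 + 685.52 = 3827.2
ΣP(t=0)·Q(t=1) = 259.99×8 + 28.38×18 + 2.07×451 = 2079.92 + 510.84 + 933.57 = 3524.33
Index = 3827.2 / 3524.33 × 100 = 108.5937

108.59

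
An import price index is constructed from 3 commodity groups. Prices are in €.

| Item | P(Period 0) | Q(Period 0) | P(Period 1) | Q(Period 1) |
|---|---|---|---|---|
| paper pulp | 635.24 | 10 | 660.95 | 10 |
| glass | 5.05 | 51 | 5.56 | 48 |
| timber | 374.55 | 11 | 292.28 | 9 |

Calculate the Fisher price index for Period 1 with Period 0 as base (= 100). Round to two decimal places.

94.80

Laspeyres component (base-period weights):
ΣP(Period 1)Q(Period 0) = 660.95×10 + 5.56×51 + 292.28×11 = 6609.5 + 283.56 + 3215.08 = 10108.14
ΣP(Period 0)Q(Period 0) = 635.24×10 + 5.05×51 + 374.55×11 = 6352.4 + 257.55 + 4120.05 = 10730
L = 10108.14 / 10730 × 100 = 94.2045
Paasche component (current-period weights):
ΣP(Period 1)Q(Period 1) = 660.95×10 + 5.56×48 + 292.28×9 = 6609.5 + 266.88 + 2630.52 = 9506.9
ΣP(Period 0)Q(Period 1) = 635.24×10 + 5.05×48 + 374.55×9 = 6352.4 + 242.4 + 3370.95 = 9965.75
P = 9506.9 / 9965.75 × 100 = 95.3957
Fisher = √(L × P) = √(94.2045 × 95.3957) = 94.7982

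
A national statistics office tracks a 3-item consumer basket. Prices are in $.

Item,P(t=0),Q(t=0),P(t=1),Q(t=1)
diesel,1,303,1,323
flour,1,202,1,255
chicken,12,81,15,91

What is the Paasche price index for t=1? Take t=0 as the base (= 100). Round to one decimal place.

Paasche price index uses current-period quantities as weights.
ΣP(t=1)·Q(t=1) = 1×323 + 1×255 + 15×91 = 323 + 255 + 1365 = 1943
ΣP(t=0)·Q(t=1) = 1×323 + 1×255 + 12×91 = 323 + 255 + 1092 = 1670
Index = 1943 / 1670 × 100 = 116.3473

116.3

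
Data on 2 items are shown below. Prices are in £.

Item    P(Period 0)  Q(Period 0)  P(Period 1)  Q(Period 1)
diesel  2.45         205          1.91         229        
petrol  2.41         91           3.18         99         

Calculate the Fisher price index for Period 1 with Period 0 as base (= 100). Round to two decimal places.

Laspeyres component (base-period weights):
ΣP(Period 1)Q(Period 0) = 1.91×205 + 3.18×91 = 391.55 + 289.38 = 680.93
ΣP(Period 0)Q(Period 0) = 2.45×205 + 2.41×91 = 502.25 + 219.31 = 721.56
L = 680.93 / 721.56 × 100 = 94.3691
Paasche component (current-period weights):
ΣP(Period 1)Q(Period 1) = 1.91×229 + 3.18×99 = 437.39 + 314.82 = 752.21
ΣP(Period 0)Q(Period 1) = 2.45×229 + 2.41×99 = 561.05 + 238.59 = 799.64
P = 752.21 / 799.64 × 100 = 94.0686
Fisher = √(L × P) = √(94.3691 × 94.0686) = 94.2187

94.22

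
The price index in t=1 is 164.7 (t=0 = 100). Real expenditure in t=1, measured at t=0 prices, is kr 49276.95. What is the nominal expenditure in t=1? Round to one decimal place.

81159.1

Nominal = Real × (Index/100) = 49276.95 × (164.7/100)
        = 49276.95 × 1.647 = 81159.1366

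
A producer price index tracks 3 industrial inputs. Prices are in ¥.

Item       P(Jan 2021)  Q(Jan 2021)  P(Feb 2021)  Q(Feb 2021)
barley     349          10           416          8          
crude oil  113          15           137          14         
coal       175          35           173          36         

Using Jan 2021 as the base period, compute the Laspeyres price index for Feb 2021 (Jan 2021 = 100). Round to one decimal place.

108.5

Laspeyres price index uses base-period quantities as weights.
ΣP(Feb 2021)·Q(Jan 2021) = 416×10 + 137×15 + 173×35 = 4160 + 2055 + 6055 = 12270
ΣP(Jan 2021)·Q(Jan 2021) = 349×10 + 113×15 + 175×35 = 3490 + 1695 + 6125 = 11310
Index = 12270 / 11310 × 100 = 108.4881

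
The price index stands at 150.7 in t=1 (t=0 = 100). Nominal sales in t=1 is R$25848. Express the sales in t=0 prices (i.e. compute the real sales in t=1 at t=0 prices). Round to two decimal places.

17151.96

Real = Nominal ÷ (Index/100) = 25848 ÷ (150.7/100)
     = 25848 ÷ 1.507 = 17151.9575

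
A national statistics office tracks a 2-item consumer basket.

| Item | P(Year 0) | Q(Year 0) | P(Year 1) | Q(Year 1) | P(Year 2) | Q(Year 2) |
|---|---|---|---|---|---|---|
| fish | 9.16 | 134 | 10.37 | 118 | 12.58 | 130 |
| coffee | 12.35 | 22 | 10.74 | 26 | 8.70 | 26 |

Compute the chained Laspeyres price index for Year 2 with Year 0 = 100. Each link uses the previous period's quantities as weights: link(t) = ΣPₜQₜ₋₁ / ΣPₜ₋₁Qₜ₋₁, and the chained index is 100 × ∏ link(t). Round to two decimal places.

123.44

Link Year 0→Year 1:
ΣP(Year 1)Q(Year 0) = 10.37×134 + 10.74×22 = 1389.58 + 236.28 = 1625.86
ΣP(Year 0)Q(Year 0) = 9.16×134 + 12.35×22 = 1227.44 + 271.7 = 1499.14
link = 1625.86/1499.14 = 1.084528
Link Year 1→Year 2:
ΣP(Year 2)Q(Year 1) = 12.58×118 + 8.70×26 = 1484.44 + 226.2 = 1710.64
ΣP(Year 1)Q(Year 1) = 10.37×118 + 10.74×26 = 1223.66 + 279.24 = 1502.9
link = 1710.64/1502.9 = 1.138226
Chained index = 100 × 1.084528 × 1.138226 = 123.4439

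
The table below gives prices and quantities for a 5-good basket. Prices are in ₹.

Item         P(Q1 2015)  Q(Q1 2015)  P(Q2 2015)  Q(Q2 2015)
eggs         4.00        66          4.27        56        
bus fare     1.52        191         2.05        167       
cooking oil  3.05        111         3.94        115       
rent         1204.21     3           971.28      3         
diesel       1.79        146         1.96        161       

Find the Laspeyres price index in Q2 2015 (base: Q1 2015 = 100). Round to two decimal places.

90.43

Laspeyres price index uses base-period quantities as weights.
ΣP(Q2 2015)·Q(Q1 2015) = 4.27×66 + 2.05×191 + 3.94×111 + 971.28×3 + 1.96×146 = 281.82 + 391.55 + 437.34 + 2913.84 + 286.16 = 4310.71
ΣP(Q1 2015)·Q(Q1 2015) = 4.00×66 + 1.52×191 + 3.05×111 + 1204.21×3 + 1.79×146 = 264 + 290.32 + 338.55 + 3612.63 + 261.34 = 4766.84
Index = 4310.71 / 4766.84 × 100 = 90.4312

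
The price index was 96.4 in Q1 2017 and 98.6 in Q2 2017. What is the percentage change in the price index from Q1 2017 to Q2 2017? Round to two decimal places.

Change = (98.6 − 96.4) / 96.4 × 100
       = 2.2 / 96.4 × 100 = 2.2822%

2.28%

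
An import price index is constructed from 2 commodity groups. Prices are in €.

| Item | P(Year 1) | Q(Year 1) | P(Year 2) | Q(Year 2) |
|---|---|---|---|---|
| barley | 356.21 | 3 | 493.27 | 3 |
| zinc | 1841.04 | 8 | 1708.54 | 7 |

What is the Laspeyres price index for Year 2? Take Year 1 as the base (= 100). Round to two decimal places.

95.89

Laspeyres price index uses base-period quantities as weights.
ΣP(Year 2)·Q(Year 1) = 493.27×3 + 1708.54×8 = 1479.81 + 13668.32 = 15148.13
ΣP(Year 1)·Q(Year 1) = 356.21×3 + 1841.04×8 = 1068.63 + 14728.32 = 15796.95
Index = 15148.13 / 15796.95 × 100 = 95.8928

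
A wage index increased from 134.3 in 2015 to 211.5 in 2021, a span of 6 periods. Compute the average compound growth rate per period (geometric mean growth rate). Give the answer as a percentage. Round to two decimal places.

Growth factor = (211.5/134.3)^(1/6) = (1.574832)^(1/6) = 1.078630
Growth rate = 1.078630 − 1 = 0.078630 = 7.8630%

7.86%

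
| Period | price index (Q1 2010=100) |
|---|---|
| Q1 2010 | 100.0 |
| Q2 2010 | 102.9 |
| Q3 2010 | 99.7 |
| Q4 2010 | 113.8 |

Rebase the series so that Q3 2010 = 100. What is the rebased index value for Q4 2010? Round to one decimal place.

Rebased(Q4 2010) = 113.8 / 99.7 × 100 = 114.1424

114.1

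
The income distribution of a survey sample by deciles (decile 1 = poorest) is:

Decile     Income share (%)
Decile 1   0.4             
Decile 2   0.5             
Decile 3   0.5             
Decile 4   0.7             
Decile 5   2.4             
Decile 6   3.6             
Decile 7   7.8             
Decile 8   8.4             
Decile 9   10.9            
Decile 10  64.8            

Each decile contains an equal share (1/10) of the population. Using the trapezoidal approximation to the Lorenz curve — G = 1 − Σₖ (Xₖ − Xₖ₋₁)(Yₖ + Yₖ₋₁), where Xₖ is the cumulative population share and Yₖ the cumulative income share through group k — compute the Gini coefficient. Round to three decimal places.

0.714

Cumulative income shares Yₖ: 0.0040, 0.0090, 0.0140, 0.0210, 0.0450, 0.0810, 0.1590, 0.2430, 0.3520, 1.0000
Σ (Xₖ−Xₖ₋₁)(Yₖ+Yₖ₋₁) = (1/10)(0.0040+0.0000) + (1/10)(0.0090+0.0040) + (1/10)(0.0140+0.0090) + (1/10)(0.0210+0.0140) + (1/10)(0.0450+0.0210) + (1/10)(0.0810+0.0450) + (1/10)(0.1590+0.0810) + (1/10)(0.2430+0.1590) + (1/10)(0.3520+0.2430) + (1/10)(1.0000+0.3520)
  = 0.0004 + 0.0013 + 0.0023 + 0.0035 + 0.0066 + 0.0126 + 0.0240 + 0.0402 + 0.0595 + 0.1352 = 0.2856
G = 1 − 0.2856 = 0.7144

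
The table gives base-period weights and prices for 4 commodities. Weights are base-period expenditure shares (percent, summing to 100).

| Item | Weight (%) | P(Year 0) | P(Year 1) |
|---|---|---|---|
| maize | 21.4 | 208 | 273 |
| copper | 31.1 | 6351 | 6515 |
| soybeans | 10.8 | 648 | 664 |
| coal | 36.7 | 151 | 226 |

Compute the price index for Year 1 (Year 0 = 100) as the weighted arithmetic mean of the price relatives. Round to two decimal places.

maize: 21.4 × (273/208) = 21.4 × 1.312500 = 28.0875
copper: 31.1 × (6515/6351) = 31.1 × 1.025823 = 31.9031
soybeans: 10.8 × (664/648) = 10.8 × 1.024691 = 11.0667
coal: 36.7 × (226/151) = 36.7 × 1.496689 = 54.9285
Index = Σ wᵢ·(p₁ᵢ/p₀ᵢ) = 28.0875 + 31.9031 + 11.0667 + 54.9285 = 125.9857

125.99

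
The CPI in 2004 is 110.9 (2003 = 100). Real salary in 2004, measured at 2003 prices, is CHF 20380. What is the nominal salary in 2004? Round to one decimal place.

Nominal = Real × (Index/100) = 20380 × (110.9/100)
        = 20380 × 1.109 = 22601.4200

22601.4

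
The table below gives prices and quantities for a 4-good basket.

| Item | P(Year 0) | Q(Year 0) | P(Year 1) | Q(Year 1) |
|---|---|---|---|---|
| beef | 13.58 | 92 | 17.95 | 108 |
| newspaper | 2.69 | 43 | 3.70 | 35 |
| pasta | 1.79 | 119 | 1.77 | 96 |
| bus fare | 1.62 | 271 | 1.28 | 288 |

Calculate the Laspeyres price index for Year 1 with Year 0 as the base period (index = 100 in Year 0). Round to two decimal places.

117.40

Laspeyres price index uses base-period quantities as weights.
ΣP(Year 1)·Q(Year 0) = 17.95×92 + 3.70×43 + 1.77×119 + 1.28×271 = 1651.4 + 159.1 + 210.63 + 346.88 = 2368.01
ΣP(Year 0)·Q(Year 0) = 13.58×92 + 2.69×43 + 1.79×119 + 1.62×271 = 1249.36 + 115.67 + 213.01 + 439.02 = 2017.06
Index = 2368.01 / 2017.06 × 100 = 117.3991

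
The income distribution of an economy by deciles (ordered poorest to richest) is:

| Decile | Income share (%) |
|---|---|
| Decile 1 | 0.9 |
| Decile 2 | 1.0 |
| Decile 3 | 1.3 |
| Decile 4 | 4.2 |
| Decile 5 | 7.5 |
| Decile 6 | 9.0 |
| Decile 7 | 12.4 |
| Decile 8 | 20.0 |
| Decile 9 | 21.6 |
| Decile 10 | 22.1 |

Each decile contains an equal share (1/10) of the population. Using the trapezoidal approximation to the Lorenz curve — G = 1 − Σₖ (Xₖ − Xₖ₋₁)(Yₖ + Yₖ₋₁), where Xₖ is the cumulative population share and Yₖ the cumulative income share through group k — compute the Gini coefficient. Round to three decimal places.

0.455

Cumulative income shares Yₖ: 0.0090, 0.0190, 0.0320, 0.0740, 0.1490, 0.2390, 0.3630, 0.5630, 0.7790, 1.0000
Σ (Xₖ−Xₖ₋₁)(Yₖ+Yₖ₋₁) = (1/10)(0.0090+0.0000) + (1/10)(0.0190+0.0090) + (1/10)(0.0320+0.0190) + (1/10)(0.0740+0.0320) + (1/10)(0.1490+0.0740) + (1/10)(0.2390+0.1490) + (1/10)(0.3630+0.2390) + (1/10)(0.5630+0.3630) + (1/10)(0.7790+0.5630) + (1/10)(1.0000+0.7790)
  = 0.0009 + 0.0028 + 0.0051 + 0.0106 + 0.0223 + 0.0388 + 0.0602 + 0.0926 + 0.1342 + 0.1779 = 0.5454
G = 1 − 0.5454 = 0.4546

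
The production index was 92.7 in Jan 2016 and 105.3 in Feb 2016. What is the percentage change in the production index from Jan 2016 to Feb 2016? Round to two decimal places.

Change = (105.3 − 92.7) / 92.7 × 100
       = 12.6 / 92.7 × 100 = 13.5922%

13.59%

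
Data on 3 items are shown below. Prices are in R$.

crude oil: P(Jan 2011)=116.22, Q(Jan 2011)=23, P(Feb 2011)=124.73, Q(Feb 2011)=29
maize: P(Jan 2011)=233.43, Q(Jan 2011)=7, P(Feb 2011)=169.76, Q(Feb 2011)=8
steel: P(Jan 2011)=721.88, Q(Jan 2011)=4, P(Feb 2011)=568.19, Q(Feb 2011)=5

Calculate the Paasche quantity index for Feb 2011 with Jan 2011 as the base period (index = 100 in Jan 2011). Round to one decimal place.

Paasche quantity index uses current-period prices as weights.
ΣP(Feb 2011)·Q(Feb 2011) = 124.73×29 + 169.76×8 + 568.19×5 = 3617.17 + 1358.08 + 2840.95 = 7816.2
ΣP(Feb 2011)·Q(Jan 2011) = 124.73×23 + 169.76×7 + 568.19×4 = 2868.79 + 1188.32 + 2272.76 = 6329.87
Index = 7816.2 / 6329.87 × 100 = 123.4812

123.5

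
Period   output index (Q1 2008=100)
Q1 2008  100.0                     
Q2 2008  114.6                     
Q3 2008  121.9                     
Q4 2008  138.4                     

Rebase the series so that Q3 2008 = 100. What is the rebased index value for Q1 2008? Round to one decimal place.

Rebased(Q1 2008) = 100.0 / 121.9 × 100 = 82.0345

82.0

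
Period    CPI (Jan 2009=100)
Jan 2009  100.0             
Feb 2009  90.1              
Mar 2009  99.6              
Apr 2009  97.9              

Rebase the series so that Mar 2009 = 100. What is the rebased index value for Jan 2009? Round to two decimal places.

100.40

Rebased(Jan 2009) = 100.0 / 99.6 × 100 = 100.4016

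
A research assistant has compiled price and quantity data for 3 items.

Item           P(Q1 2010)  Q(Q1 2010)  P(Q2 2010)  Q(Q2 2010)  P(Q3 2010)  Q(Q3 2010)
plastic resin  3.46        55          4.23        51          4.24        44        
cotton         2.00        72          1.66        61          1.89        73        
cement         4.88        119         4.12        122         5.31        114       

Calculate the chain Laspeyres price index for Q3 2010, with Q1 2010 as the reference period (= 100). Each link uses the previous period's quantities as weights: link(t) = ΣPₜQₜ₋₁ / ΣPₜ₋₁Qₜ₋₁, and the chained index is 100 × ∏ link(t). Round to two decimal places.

Link Q1 2010→Q2 2010:
ΣP(Q2 2010)Q(Q1 2010) = 4.23×55 + 1.66×72 + 4.12×119 = 232.65 + 119.52 + 490.28 = 842.45
ΣP(Q1 2010)Q(Q1 2010) = 3.46×55 + 2.00×72 + 4.88×119 = 190.3 + 144 + 580.72 = 915.02
link = 842.45/915.02 = 0.920690
Link Q2 2010→Q3 2010:
ΣP(Q3 2010)Q(Q2 2010) = 4.24×51 + 1.89×61 + 5.31×122 = 216.24 + 115.29 + 647.82 = 979.35
ΣP(Q2 2010)Q(Q2 2010) = 4.23×51 + 1.66×61 + 4.12×122 = 215.73 + 101.26 + 502.64 = 819.63
link = 979.35/819.63 = 1.194868
Chained index = 100 × 0.920690 × 1.194868 = 110.0104

110.01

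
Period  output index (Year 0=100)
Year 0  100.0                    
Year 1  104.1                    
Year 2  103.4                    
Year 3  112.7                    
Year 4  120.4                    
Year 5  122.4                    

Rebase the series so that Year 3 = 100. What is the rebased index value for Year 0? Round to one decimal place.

Rebased(Year 0) = 100.0 / 112.7 × 100 = 88.7311

88.7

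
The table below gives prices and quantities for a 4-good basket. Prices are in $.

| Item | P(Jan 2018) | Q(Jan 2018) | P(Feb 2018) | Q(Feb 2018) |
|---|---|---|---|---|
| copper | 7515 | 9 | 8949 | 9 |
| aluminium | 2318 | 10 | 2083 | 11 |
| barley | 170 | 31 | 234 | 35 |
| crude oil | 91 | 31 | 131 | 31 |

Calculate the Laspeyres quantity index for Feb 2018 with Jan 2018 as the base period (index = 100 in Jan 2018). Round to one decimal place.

103.0

Laspeyres quantity index uses base-period prices as weights.
ΣP(Jan 2018)·Q(Feb 2018) = 7515×9 + 2318×11 + 170×35 + 91×31 = 67635 + 25498 + 5950 + 2821 = 101904
ΣP(Jan 2018)·Q(Jan 2018) = 7515×9 + 2318×10 + 170×31 + 91×31 = 67635 + 23180 + 5270 + 2821 = 98906
Index = 101904 / 98906 × 100 = 103.0312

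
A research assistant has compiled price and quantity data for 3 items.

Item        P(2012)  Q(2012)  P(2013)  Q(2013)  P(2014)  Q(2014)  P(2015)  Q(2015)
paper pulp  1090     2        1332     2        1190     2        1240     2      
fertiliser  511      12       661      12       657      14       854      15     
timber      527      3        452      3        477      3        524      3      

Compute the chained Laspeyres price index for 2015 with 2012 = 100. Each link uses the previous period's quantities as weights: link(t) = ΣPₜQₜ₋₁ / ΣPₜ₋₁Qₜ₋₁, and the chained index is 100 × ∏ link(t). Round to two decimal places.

Link 2012→2013:
ΣP(2013)Q(2012) = 1332×2 + 661×12 + 452×3 = 2664 + 7932 + 1356 = 11952
ΣP(2012)Q(2012) = 1090×2 + 511×12 + 527×3 = 2180 + 6132 + 1581 = 9893
link = 11952/9893 = 1.208127
Link 2013→2014:
ΣP(2014)Q(2013) = 1190×2 + 657×12 + 477×3 = 2380 + 7884 + 1431 = 11695
ΣP(2013)Q(2013) = 1332×2 + 661×12 + 452×3 = 2664 + 7932 + 1356 = 11952
link = 11695/11952 = 0.978497
Link 2014→2015:
ΣP(2015)Q(2014) = 1240×2 + 854×14 + 524×3 = 2480 + 11956 + 1572 = 16008
ΣP(2014)Q(2014) = 1190×2 + 657×14 + 477×3 = 2380 + 9198 + 1431 = 13009
link = 16008/13009 = 1.230533
Chained index = 100 × 1.208127 × 0.978497 × 1.230533 = 145.4673

145.47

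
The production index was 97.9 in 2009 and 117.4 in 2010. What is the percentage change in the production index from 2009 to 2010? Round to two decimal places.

19.92%

Change = (117.4 − 97.9) / 97.9 × 100
       = 19.5 / 97.9 × 100 = 19.9183%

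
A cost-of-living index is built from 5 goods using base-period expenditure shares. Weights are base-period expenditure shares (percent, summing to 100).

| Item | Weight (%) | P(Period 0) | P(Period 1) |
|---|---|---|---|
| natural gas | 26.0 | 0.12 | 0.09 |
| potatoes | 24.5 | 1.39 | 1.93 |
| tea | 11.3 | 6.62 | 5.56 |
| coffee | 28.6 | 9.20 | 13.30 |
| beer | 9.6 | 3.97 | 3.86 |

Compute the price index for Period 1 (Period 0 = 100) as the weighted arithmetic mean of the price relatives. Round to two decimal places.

natural gas: 26.0 × (0.09/0.12) = 26.0 × 0.750000 = 19.5000
potatoes: 24.5 × (1.93/1.39) = 24.5 × 1.388489 = 34.0180
tea: 11.3 × (5.56/6.62) = 11.3 × 0.839879 = 9.4906
coffee: 28.6 × (13.30/9.20) = 28.6 × 1.445652 = 41.3457
beer: 9.6 × (3.86/3.97) = 9.6 × 0.972292 = 9.3340
Index = Σ wᵢ·(p₁ᵢ/p₀ᵢ) = 19.5000 + 34.0180 + 9.4906 + 41.3457 + 9.3340 = 113.6883

113.69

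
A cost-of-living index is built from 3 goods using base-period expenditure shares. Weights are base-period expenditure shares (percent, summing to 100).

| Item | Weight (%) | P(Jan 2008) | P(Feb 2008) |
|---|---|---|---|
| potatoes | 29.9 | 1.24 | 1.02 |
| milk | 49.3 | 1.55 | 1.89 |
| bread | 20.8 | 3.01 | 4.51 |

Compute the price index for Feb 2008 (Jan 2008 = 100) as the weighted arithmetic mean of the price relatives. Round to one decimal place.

potatoes: 29.9 × (1.02/1.24) = 29.9 × 0.822581 = 24.5952
milk: 49.3 × (1.89/1.55) = 49.3 × 1.219355 = 60.1142
bread: 20.8 × (4.51/3.01) = 20.8 × 1.498339 = 31.1654
Index = Σ wᵢ·(p₁ᵢ/p₀ᵢ) = 24.5952 + 60.1142 + 31.1654 = 115.8748

115.9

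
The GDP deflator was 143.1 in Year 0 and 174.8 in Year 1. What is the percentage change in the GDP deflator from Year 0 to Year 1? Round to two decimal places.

Change = (174.8 − 143.1) / 143.1 × 100
       = 31.7 / 143.1 × 100 = 22.1523%

22.15%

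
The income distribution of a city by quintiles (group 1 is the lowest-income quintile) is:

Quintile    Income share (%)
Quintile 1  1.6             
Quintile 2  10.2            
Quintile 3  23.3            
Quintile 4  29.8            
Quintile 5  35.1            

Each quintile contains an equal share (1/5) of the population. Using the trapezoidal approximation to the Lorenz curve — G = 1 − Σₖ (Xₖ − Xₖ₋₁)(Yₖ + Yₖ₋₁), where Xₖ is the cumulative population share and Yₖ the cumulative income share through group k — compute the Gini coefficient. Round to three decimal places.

Cumulative income shares Yₖ: 0.0160, 0.1180, 0.3510, 0.6490, 1.0000
Σ (Xₖ−Xₖ₋₁)(Yₖ+Yₖ₋₁) = (1/5)(0.0160+0.0000) + (1/5)(0.1180+0.0160) + (1/5)(0.3510+0.1180) + (1/5)(0.6490+0.3510) + (1/5)(1.0000+0.6490)
  = 0.0032 + 0.0268 + 0.0938 + 0.2000 + 0.3298 = 0.6536
G = 1 − 0.6536 = 0.3464

0.346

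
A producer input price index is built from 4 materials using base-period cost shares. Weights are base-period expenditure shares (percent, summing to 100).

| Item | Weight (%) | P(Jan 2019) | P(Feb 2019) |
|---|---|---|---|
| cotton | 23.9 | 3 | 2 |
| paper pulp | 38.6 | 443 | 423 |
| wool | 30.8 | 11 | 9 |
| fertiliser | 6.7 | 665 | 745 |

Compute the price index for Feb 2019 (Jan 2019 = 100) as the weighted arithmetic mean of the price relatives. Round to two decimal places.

85.50

cotton: 23.9 × (2/3) = 23.9 × 0.666667 = 15.9333
paper pulp: 38.6 × (423/443) = 38.6 × 0.954853 = 36.8573
wool: 30.8 × (9/11) = 30.8 × 0.818182 = 25.2000
fertiliser: 6.7 × (745/665) = 6.7 × 1.120301 = 7.5060
Index = Σ wᵢ·(p₁ᵢ/p₀ᵢ) = 15.9333 + 36.8573 + 25.2000 + 7.5060 = 85.4967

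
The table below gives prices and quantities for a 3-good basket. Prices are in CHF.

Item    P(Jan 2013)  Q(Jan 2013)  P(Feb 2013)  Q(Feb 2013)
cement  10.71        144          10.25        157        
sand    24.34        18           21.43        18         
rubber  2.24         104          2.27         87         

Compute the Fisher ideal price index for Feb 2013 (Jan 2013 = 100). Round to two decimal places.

94.76

Laspeyres component (base-period weights):
ΣP(Feb 2013)Q(Jan 2013) = 10.25×144 + 21.43×18 + 2.27×104 = 1476 + 385.74 + 236.08 = 2097.82
ΣP(Jan 2013)Q(Jan 2013) = 10.71×144 + 24.34×18 + 2.24×104 = 1542.24 + 438.12 + 232.96 = 2213.32
L = 2097.82 / 2213.32 × 100 = 94.7816
Paasche component (current-period weights):
ΣP(Feb 2013)Q(Feb 2013) = 10.25×157 + 21.43×18 + 2.27×87 = 1609.25 + 385.74 + 197.49 = 2192.48
ΣP(Jan 2013)Q(Feb 2013) = 10.71×157 + 24.34×18 + 2.24×87 = 1681.47 + 438.12 + 194.88 = 2314.47
P = 2192.48 / 2314.47 × 100 = 94.7292
Fisher = √(L × P) = √(94.7816 × 94.7292) = 94.7554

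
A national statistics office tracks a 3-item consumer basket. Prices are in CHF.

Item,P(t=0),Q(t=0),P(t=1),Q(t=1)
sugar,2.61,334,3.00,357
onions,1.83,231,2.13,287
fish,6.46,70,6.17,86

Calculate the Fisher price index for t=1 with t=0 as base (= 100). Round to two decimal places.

110.11

Laspeyres component (base-period weights):
ΣP(t=1)Q(t=0) = 3.00×334 + 2.13×231 + 6.17×70 = 1002 + 492.03 + 431.9 = 1925.93
ΣP(t=0)Q(t=0) = 2.61×334 + 1.83×231 + 6.46×70 = 871.74 + 422.73 + 452.2 = 1746.67
L = 1925.93 / 1746.67 × 100 = 110.2630
Paasche component (current-period weights):
ΣP(t=1)Q(t=1) = 3.00×357 + 2.13×287 + 6.17×86 = 1071 + 611.31 + 530.62 = 2212.93
ΣP(t=0)Q(t=1) = 2.61×357 + 1.83×287 + 6.46×86 = 931.77 + 525.21 + 555.56 = 2012.54
P = 2212.93 / 2012.54 × 100 = 109.9571
Fisher = √(L × P) = √(110.2630 × 109.9571) = 110.1099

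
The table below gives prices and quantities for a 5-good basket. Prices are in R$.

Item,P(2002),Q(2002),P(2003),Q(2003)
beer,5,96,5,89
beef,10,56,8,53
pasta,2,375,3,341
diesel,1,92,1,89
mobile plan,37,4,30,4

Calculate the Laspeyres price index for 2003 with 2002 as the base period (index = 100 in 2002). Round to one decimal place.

Laspeyres price index uses base-period quantities as weights.
ΣP(2003)·Q(2002) = 5×96 + 8×56 + 3×375 + 1×92 + 30×4 = 480 + 448 + 1125 + 92 + 120 = 2265
ΣP(2002)·Q(2002) = 5×96 + 10×56 + 2×375 + 1×92 + 37×4 = 480 + 560 + 750 + 92 + 148 = 2030
Index = 2265 / 2030 × 100 = 111.5764

111.6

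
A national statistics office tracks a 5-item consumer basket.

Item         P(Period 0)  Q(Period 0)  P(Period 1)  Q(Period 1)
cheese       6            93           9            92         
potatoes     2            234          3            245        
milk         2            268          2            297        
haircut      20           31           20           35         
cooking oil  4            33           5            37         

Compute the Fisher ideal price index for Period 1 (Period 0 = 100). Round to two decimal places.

Laspeyres component (base-period weights):
ΣP(Period 1)Q(Period 0) = 9×93 + 3×234 + 2×268 + 20×31 + 5×33 = 837 + 702 + 536 + 620 + 165 = 2860
ΣP(Period 0)Q(Period 0) = 6×93 + 2×234 + 2×268 + 20×31 + 4×33 = 558 + 468 + 536 + 620 + 132 = 2314
L = 2860 / 2314 × 100 = 123.5955
Paasche component (current-period weights):
ΣP(Period 1)Q(Period 1) = 9×92 + 3×245 + 2×297 + 20×35 + 5×37 = 828 + 735 + 594 + 700 + 185 = 3042
ΣP(Period 0)Q(Period 1) = 6×92 + 2×245 + 2×297 + 20×35 + 4×37 = 552 + 490 + 594 + 700 + 148 = 2484
P = 3042 / 2484 × 100 = 122.4638
Fisher = √(L × P) = √(123.5955 × 122.4638) = 123.0283

123.03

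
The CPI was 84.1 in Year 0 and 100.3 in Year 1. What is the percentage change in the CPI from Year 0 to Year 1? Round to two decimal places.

19.26%

Change = (100.3 − 84.1) / 84.1 × 100
       = 16.2 / 84.1 × 100 = 19.2628%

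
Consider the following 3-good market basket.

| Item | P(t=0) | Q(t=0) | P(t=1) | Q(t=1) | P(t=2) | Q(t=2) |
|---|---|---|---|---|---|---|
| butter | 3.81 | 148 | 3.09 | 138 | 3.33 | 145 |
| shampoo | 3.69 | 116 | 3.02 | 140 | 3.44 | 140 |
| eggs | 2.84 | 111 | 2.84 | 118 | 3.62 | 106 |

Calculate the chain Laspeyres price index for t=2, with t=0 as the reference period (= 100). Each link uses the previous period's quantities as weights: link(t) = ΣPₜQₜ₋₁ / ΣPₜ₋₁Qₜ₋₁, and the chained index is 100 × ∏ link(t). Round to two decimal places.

99.25

Link t=0→t=1:
ΣP(t=1)Q(t=0) = 3.09×148 + 3.02×116 + 2.84×111 = 457.32 + 350.32 + 315.24 = 1122.88
ΣP(t=0)Q(t=0) = 3.81×148 + 3.69×116 + 2.84×111 = 563.88 + 428.04 + 315.24 = 1307.16
link = 1122.88/1307.16 = 0.859023
Link t=1→t=2:
ΣP(t=2)Q(t=1) = 3.33×138 + 3.44×140 + 3.62×118 = 459.54 + 481.6 + 427.16 = 1368.3
ΣP(t=1)Q(t=1) = 3.09×138 + 3.02×140 + 2.84×118 = 426.42 + 422.8 + 335.12 = 1184.34
link = 1368.3/1184.34 = 1.155327
Chained index = 100 × 0.859023 × 1.155327 = 99.2452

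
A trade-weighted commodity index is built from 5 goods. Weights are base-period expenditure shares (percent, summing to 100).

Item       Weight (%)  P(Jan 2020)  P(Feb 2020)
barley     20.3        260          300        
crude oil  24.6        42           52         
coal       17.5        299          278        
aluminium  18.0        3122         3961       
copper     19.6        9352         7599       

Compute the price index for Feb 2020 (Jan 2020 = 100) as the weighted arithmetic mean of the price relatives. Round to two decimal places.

barley: 20.3 × (300/260) = 20.3 × 1.153846 = 23.4231
crude oil: 24.6 × (52/42) = 24.6 × 1.238095 = 30.4571
coal: 17.5 × (278/299) = 17.5 × 0.929766 = 16.2709
aluminium: 18.0 × (3961/3122) = 18.0 × 1.268738 = 22.8373
copper: 19.6 × (7599/9352) = 19.6 × 0.812553 = 15.9260
Index = Σ wᵢ·(p₁ᵢ/p₀ᵢ) = 23.4231 + 30.4571 + 16.2709 + 22.8373 + 15.9260 = 108.9145

108.91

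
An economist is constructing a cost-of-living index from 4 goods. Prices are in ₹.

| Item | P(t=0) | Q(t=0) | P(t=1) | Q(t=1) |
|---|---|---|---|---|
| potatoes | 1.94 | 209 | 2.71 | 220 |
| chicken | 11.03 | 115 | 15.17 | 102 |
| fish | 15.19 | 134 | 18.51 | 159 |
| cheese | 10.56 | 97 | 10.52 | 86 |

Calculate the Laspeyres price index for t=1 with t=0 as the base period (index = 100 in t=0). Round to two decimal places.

Laspeyres price index uses base-period quantities as weights.
ΣP(t=1)·Q(t=0) = 2.71×209 + 15.17×115 + 18.51×134 + 10.52×97 = 566.39 + 1744.55 + 2480.34 + 1020.44 = 5811.72
ΣP(t=0)·Q(t=0) = 1.94×209 + 11.03×115 + 15.19×134 + 10.56×97 = 405.46 + 1268.45 + 2035.46 + 1024.32 = 4733.69
Index = 5811.72 / 4733.69 × 100 = 122.7736

122.77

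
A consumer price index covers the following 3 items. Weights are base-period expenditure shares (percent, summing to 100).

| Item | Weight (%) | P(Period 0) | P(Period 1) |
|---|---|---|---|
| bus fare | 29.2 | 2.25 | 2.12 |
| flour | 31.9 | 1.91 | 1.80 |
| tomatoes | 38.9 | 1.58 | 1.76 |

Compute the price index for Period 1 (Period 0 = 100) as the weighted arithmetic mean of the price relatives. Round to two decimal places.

bus fare: 29.2 × (2.12/2.25) = 29.2 × 0.942222 = 27.5129
flour: 31.9 × (1.80/1.91) = 31.9 × 0.942408 = 30.0628
tomatoes: 38.9 × (1.76/1.58) = 38.9 × 1.113924 = 43.3316
Index = Σ wᵢ·(p₁ᵢ/p₀ᵢ) = 27.5129 + 30.0628 + 43.3316 = 100.9074

100.91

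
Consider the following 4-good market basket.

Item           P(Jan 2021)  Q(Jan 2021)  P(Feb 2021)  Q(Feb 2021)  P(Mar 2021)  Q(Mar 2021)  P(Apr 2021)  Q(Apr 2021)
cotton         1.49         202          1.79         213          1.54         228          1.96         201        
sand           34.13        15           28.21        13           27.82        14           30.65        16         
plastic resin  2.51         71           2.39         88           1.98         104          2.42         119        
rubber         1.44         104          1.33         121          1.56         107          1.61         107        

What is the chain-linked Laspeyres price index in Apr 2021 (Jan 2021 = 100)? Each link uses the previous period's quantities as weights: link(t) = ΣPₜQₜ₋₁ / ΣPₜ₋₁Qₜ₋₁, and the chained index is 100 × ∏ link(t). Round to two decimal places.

Link Jan 2021→Feb 2021:
ΣP(Feb 2021)Q(Jan 2021) = 1.79×202 + 28.21×15 + 2.39×71 + 1.33×104 = 361.58 + 423.15 + 169.69 + 138.32 = 1092.74
ΣP(Jan 2021)Q(Jan 2021) = 1.49×202 + 34.13×15 + 2.51×71 + 1.44×104 = 300.98 + 511.95 + 178.21 + 149.76 = 1140.9
link = 1092.74/1140.9 = 0.957788
Link Feb 2021→Mar 2021:
ΣP(Mar 2021)Q(Feb 2021) = 1.54×213 + 27.82×13 + 1.98×88 + 1.56×121 = 328.02 + 361.66 + 174.24 + 188.76 = 1052.68
ΣP(Feb 2021)Q(Feb 2021) = 1.79×213 + 28.21×13 + 2.39×88 + 1.33×121 = 381.27 + 366.73 + 210.32 + 160.93 = 1119.25
link = 1052.68/1119.25 = 0.940523
Link Mar 2021→Apr 2021:
ΣP(Apr 2021)Q(Mar 2021) = 1.96×228 + 30.65×14 + 2.42×104 + 1.61×107 = 446.88 + 429.1 + 251.68 + 172.27 = 1299.93
ΣP(Mar 2021)Q(Mar 2021) = 1.54×228 + 27.82×14 + 1.98×104 + 1.56×107 = 351.12 + 389.48 + 205.92 + 166.92 = 1113.44
link = 1299.93/1113.44 = 1.167490
Chained index = 100 × 0.957788 × 0.940523 × 1.167490 = 105.1700

105.17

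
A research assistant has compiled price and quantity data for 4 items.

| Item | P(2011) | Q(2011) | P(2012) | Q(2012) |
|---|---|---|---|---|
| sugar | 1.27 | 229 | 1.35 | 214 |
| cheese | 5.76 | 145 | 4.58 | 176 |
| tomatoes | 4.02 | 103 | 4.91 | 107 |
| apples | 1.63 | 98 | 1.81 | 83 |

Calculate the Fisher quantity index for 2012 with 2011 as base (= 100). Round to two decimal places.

Laspeyres component (base-period weights):
ΣP(2011)Q(2012) = 1.27×214 + 5.76×176 + 4.02×107 + 1.63×83 = 271.78 + 1013.76 + 430.14 + 135.29 = 1850.97
ΣP(2011)Q(2011) = 1.27×229 + 5.76×145 + 4.02×103 + 1.63×98 = 290.83 + 835.2 + 414.06 + 159.74 = 1699.83
L = 1850.97 / 1699.83 × 100 = 108.8915
Paasche component (current-period weights):
ΣP(2012)Q(2012) = 1.35×214 + 4.58×176 + 4.91×107 + 1.81×83 = 288.9 + 806.08 + 525.37 + 150.23 = 1770.58
ΣP(2012)Q(2011) = 1.35×229 + 4.58×145 + 4.91×103 + 1.81×98 = 309.15 + 664.1 + 505.73 + 177.38 = 1656.36
P = 1770.58 / 1656.36 × 100 = 106.8958
Fisher = √(L × P) = √(108.8915 × 106.8958) = 107.8890

107.89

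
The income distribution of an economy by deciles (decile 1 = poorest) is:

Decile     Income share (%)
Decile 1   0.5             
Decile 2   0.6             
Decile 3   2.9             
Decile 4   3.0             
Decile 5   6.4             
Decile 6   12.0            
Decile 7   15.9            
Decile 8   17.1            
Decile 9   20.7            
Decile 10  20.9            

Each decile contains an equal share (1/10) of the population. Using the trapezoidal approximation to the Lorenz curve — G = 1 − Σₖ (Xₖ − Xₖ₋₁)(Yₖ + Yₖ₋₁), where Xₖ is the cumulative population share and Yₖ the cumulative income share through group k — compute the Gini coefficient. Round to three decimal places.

0.440

Cumulative income shares Yₖ: 0.0050, 0.0110, 0.0400, 0.0700, 0.1340, 0.2540, 0.4130, 0.5840, 0.7910, 1.0000
Σ (Xₖ−Xₖ₋₁)(Yₖ+Yₖ₋₁) = (1/10)(0.0050+0.0000) + (1/10)(0.0110+0.0050) + (1/10)(0.0400+0.0110) + (1/10)(0.0700+0.0400) + (1/10)(0.1340+0.0700) + (1/10)(0.2540+0.1340) + (1/10)(0.4130+0.2540) + (1/10)(0.5840+0.4130) + (1/10)(0.7910+0.5840) + (1/10)(1.0000+0.7910)
  = 0.0005 + 0.0016 + 0.0051 + 0.0110 + 0.0204 + 0.0388 + 0.0667 + 0.0997 + 0.1375 + 0.1791 = 0.5604
G = 1 − 0.5604 = 0.4396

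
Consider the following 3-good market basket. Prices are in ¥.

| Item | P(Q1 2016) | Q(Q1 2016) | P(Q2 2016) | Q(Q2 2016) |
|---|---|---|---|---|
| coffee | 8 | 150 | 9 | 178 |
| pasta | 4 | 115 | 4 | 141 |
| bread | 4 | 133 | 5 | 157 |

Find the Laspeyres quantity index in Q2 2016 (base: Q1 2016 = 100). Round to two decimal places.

119.34

Laspeyres quantity index uses base-period prices as weights.
ΣP(Q1 2016)·Q(Q2 2016) = 8×178 + 4×141 + 4×157 = 1424 + 564 + 628 = 2616
ΣP(Q1 2016)·Q(Q1 2016) = 8×150 + 4×115 + 4×133 = 1200 + 460 + 532 = 2192
Index = 2616 / 2192 × 100 = 119.3431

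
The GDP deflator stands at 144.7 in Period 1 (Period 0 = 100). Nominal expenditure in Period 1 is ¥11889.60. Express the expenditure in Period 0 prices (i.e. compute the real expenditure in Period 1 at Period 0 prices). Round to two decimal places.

8216.72

Real = Nominal ÷ (Index/100) = 11889.60 ÷ (144.7/100)
     = 11889.60 ÷ 1.447 = 8216.7243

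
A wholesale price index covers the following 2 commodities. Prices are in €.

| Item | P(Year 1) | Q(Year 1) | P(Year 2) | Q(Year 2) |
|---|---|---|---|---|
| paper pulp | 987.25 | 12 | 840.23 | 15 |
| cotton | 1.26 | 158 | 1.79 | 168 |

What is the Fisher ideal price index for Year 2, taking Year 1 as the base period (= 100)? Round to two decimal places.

Laspeyres component (base-period weights):
ΣP(Year 2)Q(Year 1) = 840.23×12 + 1.79×158 = 10082.76 + 282.82 = 10365.58
ΣP(Year 1)Q(Year 1) = 987.25×12 + 1.26×158 = 11847 + 199.08 = 12046.08
L = 10365.58 / 12046.08 × 100 = 86.0494
Paasche component (current-period weights):
ΣP(Year 2)Q(Year 2) = 840.23×15 + 1.79×168 = 12603.45 + 300.72 = 12904.17
ΣP(Year 1)Q(Year 2) = 987.25×15 + 1.26×168 = 14808.75 + 211.68 = 15020.43
P = 12904.17 / 15020.43 × 100 = 85.9108
Fisher = √(L × P) = √(86.0494 × 85.9108) = 85.9801

85.98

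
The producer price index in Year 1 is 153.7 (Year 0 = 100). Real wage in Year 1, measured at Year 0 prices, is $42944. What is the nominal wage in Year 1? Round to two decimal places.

66004.93

Nominal = Real × (Index/100) = 42944 × (153.7/100)
        = 42944 × 1.537 = 66004.9280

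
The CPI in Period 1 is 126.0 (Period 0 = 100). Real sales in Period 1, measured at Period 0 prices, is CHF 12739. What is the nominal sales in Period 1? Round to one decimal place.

16051.1

Nominal = Real × (Index/100) = 12739 × (126.0/100)
        = 12739 × 1.260 = 16051.1400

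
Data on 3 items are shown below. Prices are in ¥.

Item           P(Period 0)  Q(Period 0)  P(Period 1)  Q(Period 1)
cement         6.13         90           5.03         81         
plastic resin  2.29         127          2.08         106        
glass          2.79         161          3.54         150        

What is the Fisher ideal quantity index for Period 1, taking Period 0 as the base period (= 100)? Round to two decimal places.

Laspeyres component (base-period weights):
ΣP(Period 0)Q(Period 1) = 6.13×81 + 2.29×106 + 2.79×150 = 496.53 + 242.74 + 418.5 = 1157.77
ΣP(Period 0)Q(Period 0) = 6.13×90 + 2.29×127 + 2.79×161 = 551.7 + 290.83 + 449.19 = 1291.72
L = 1157.77 / 1291.72 × 100 = 89.6301
Paasche component (current-period weights):
ΣP(Period 1)Q(Period 1) = 5.03×81 + 2.08×106 + 3.54×150 = 407.43 + 220.48 + 531 = 1158.91
ΣP(Period 1)Q(Period 0) = 5.03×90 + 2.08×127 + 3.54×161 = 452.7 + 264.16 + 569.94 = 1286.8
P = 1158.91 / 1286.8 × 100 = 90.0614
Fisher = √(L × P) = √(89.6301 × 90.0614) = 89.8455

89.85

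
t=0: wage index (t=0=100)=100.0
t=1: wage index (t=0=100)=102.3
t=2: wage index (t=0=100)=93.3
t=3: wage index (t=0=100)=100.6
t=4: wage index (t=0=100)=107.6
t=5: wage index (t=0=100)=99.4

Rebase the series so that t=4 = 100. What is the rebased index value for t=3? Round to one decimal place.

93.5

Rebased(t=3) = 100.6 / 107.6 × 100 = 93.4944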